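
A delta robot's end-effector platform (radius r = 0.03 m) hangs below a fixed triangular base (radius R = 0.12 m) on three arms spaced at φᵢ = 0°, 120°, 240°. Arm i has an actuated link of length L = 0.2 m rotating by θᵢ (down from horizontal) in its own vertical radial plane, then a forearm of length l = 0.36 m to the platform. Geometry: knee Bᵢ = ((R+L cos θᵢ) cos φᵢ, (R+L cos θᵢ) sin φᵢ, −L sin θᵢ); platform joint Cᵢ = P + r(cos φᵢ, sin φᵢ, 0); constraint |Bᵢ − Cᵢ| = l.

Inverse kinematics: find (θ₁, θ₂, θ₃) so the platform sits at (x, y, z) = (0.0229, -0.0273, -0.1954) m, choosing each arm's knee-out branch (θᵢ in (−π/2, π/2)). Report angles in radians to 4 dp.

θ₁ = -0.2620, θ₂ = 0.1742, θ₃ = -0.1748

rotate P by −φ1: (0.0229, -0.0273, -0.1954)
  A cos θ + B sin θ = C:  0.0671·cos θ + -0.1954·sin θ = 0.1154
  γ=atan2(-0.1954,0.0671)=-1.2400;  ψ=arccos(0.5587)=0.9780;  θ1=γ+ψ≈-0.2620
arm 2 (φ=120.0°): x'=-0.0351, y'=-0.0062
  A cos θ + B sin θ = C:  0.1251·cos θ + -0.1954·sin θ = 0.0893
  √(A²+B²)=0.2320;  θ2 = -1.0014+1.1756 ≈ 0.1742
arm 3 (φ=240.0°): x'=0.0122, y'=0.0335
  e−x'=0.0778;  (l²−L²−(e−x')²−y'²−z²)/2L = 0.1106
  √(A²+B²)=0.2103;  θ3 = -1.1918+1.0170 ≈ -0.1748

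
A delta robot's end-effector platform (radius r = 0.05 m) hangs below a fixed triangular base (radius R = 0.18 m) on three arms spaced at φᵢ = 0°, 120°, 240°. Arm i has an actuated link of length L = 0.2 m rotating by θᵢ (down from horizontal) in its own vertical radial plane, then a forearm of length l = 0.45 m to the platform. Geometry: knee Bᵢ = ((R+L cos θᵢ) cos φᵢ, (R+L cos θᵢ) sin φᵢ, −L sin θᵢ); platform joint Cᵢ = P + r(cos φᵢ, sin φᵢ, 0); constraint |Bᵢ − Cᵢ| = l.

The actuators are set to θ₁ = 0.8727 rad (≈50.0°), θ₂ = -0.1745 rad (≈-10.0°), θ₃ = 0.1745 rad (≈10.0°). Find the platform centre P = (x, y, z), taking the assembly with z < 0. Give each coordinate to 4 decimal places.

φ1=0.0°: virtual centre (0.2586, 0.0000, -0.1532), radius l
φ2=120.0°: virtual centre (-0.1635, 0.2832, 0.0347), radius l
O3 = (0.3270·cos240.0°, 0.3270·sin240.0°, -0.0347) = (-0.1635, -0.2832, -0.0347)
eliminate P² terms by subtracting sphere 1 from 2 and 3
[-0.8441 0.5663 0.3759]·P = 0.0178;  [-0.8441 -0.5663 0.2370]·P = 0.0178
det = 0.9560;  x = -0.0211+0.3630z,  y = 0.0000+-0.1226z
quadratic in z: (1.1468)z²+(0.1034)z+(-0.1008)=0, √Δ=0.6879 → z ∈ {-0.3450, 0.2548}; z = -0.3450 (taking z<0)
x = -0.1463, y = 0.0423

(-0.1463, 0.0423, -0.3450)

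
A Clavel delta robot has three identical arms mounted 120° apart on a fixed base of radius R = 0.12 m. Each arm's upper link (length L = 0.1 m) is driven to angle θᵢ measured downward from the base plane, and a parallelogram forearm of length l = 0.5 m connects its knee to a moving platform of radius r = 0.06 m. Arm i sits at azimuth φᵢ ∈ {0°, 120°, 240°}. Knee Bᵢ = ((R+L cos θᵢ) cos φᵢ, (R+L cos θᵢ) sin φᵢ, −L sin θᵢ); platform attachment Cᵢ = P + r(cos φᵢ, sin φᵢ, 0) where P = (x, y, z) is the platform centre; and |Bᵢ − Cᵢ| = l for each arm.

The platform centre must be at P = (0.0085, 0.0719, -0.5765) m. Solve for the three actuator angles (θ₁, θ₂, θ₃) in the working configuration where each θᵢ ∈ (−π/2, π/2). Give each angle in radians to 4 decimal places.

arm 1 (φ=0.0°): x'=0.0085, y'=0.0719
  e−x'=0.0515;  (l²−L²−(e−x')²−y'²−z²)/2L = -0.5009
  √(A²+B²)=0.5788;  θ1 = -1.4817+2.6167 ≈ 1.1350
arm 2 (φ=120.0°): x'=0.0580, y'=-0.0433
  A cos θ + B sin θ = C:  0.0020·cos θ + -0.5765·sin θ = -0.4712
  θ2 = atan2(B,A) + arccos(C/0.5765) = 0.9601
φ3=240.0° → target in arm frame (-0.0665, -0.0286)
  A=0.1265, B=-0.5765, C=(l²−L²−A²−y'²−z²)/(2L)=-0.5459
  √(A²+B²)=0.5902;  θ3 = -1.3548+2.7515 ≈ 1.3967

θ₁ = 1.1350, θ₂ = 0.9601, θ₃ = 1.3967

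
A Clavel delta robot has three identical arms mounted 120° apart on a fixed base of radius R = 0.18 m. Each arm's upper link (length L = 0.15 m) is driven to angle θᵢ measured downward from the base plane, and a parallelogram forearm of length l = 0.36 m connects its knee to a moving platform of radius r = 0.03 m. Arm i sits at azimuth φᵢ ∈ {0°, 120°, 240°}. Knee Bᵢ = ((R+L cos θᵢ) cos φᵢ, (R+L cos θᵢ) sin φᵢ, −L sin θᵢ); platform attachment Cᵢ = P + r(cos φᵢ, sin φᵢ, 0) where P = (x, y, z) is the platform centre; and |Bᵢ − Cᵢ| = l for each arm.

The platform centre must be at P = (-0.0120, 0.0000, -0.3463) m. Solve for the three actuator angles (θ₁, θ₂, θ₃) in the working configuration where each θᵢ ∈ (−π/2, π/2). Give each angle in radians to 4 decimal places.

arm 1 (φ=0.0°): x'=-0.0120, y'=0.0000
  e−x'=0.1620;  (l²−L²−(e−x')²−y'²−z²)/2L = -0.1302
  √(A²+B²)=0.3823;  θ1 = -1.1332+1.9184 ≈ 0.7851
rotate P by −φ2: (0.0060, 0.0104, -0.3463)
  e−x'=0.1440;  (l²−L²−(e−x')²−y'²−z²)/2L = -0.1122
  √(A²+B²)=0.3750;  θ2 = -1.1767+1.8747 ≈ 0.6980
φ3=240.0° → target in arm frame (0.0060, -0.0104)
  A cos θ + B sin θ = C:  0.1440·cos θ + -0.3463·sin θ = -0.1122
  √(A²+B²)=0.3750;  θ3 = -1.1767+1.8747 ≈ 0.6980

θ₁ = 0.7851, θ₂ = 0.6980, θ₃ = 0.6980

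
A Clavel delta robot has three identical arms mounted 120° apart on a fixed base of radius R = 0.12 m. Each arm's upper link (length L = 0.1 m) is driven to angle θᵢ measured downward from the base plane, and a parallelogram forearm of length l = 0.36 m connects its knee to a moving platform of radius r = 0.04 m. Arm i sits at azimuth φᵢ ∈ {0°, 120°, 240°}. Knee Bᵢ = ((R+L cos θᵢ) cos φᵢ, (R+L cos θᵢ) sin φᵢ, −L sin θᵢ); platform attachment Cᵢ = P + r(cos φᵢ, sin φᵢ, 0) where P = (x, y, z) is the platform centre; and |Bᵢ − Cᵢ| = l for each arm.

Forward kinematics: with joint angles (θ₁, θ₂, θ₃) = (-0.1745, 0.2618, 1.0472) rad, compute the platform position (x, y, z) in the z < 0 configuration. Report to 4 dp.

φ1=0.0°: virtual centre (0.1785, 0.0000, 0.0174), radius l
φ2=120.0°: virtual centre (-0.0883, 0.1529, -0.0259), radius l
arm 3 at φ=240.0°: (R−r)+L cos θ3 = 0.1300;  centre 3 = (-0.0650, -0.1126, -0.0866)
subtract pairs → two planes through P
plane₁₂: -0.5336x+0.3059y+-0.0865z = -0.0003
Cramer: x(z) = 0.0091-0.3087z;  y(z) = 0.0148-0.2558z
quadratic in z: (1.1607)z²+(0.0623)z+(-0.1004)=0, √Δ=0.6855 → z ∈ {-0.3221, 0.2685}; z = -0.3221 (taking z<0)
x = 0.1085, y = 0.0972

(0.1085, 0.0972, -0.3221)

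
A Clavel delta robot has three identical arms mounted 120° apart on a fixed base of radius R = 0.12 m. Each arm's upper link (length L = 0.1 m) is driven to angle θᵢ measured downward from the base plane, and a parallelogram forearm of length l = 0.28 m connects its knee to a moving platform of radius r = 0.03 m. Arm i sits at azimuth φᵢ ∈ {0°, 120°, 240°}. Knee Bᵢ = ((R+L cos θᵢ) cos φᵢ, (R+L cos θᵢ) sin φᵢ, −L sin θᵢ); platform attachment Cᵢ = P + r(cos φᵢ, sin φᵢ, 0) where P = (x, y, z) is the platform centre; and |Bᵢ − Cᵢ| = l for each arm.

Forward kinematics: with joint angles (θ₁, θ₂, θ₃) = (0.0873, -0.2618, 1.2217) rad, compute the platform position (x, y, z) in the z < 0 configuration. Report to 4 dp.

arm 1 at φ=0.0°: ρ1 = 0.1896;  O1 = (0.1896, 0.0000, -0.0087)
O2 = (0.1866·cos120.0°, 0.1866·sin120.0°, 0.0259) = (-0.0933, 0.1616, 0.0259)
O3 = (0.1242·cos240.0°, 0.1242·sin240.0°, -0.0940) = (-0.0621, -0.1076, -0.0940)
subtract pairs → two planes through P
linear system: -0.5658x+0.3232y = -0.0005−0.0692z; -0.5034x+-0.2151y = -0.0118−-0.1705z
det = 0.2844;  x = 0.0138+-0.1414z,  y = 0.0225+-0.4617z
into |P−O₁|² = l²: 1.2331z² + 0.0464z + -0.0469 = 0;  Δ = 0.2335;  z = -0.2148 or 0.1771 → z<0 root = -0.2148
x = 0.0442, y = 0.1216

(0.0442, 0.1216, -0.2148)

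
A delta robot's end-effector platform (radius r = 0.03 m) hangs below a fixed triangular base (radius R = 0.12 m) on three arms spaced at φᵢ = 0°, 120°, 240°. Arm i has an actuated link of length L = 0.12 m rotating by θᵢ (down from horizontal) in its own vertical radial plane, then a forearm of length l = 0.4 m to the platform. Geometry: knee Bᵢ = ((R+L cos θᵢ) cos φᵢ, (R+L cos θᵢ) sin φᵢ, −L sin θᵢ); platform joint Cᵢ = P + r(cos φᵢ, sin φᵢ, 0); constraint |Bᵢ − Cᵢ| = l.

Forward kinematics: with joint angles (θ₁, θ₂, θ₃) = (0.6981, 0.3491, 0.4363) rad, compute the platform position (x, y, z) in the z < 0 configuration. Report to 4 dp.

(-0.0505, 0.0119, -0.4025)

centre 1 = (0.1819·cos0.0°, 0.1819·sin0.0°, -0.0771) = (0.1819, 0.0000, -0.0771)
centre 2 = (0.2028·cos120.0°, 0.2028·sin120.0°, -0.0410) = (-0.1014, 0.1756, -0.0410)
φ3=240.0°: virtual centre (-0.0994, -0.1721, -0.0507), radius l
|centre ₂|²−|centre ₁|² = 0.0038;  |centre ₃|²−|centre ₁|² = 0.0030
linear system: -0.5666x+0.3512y = 0.0038−0.0722z; -0.5626x+-0.3443y = 0.0030−0.0528z
Cramer: x(z) = -0.0060+0.1105z;  y(z) = 0.0010-0.0272z
sphere 1 gives Az²+Bz+C=0 with A=1.0130, B=0.1127, C=-0.1187;  B²−4AC=0.4938;  roots -0.4025, 0.2912;  negative root z = -0.4025
x = -0.0505, y = 0.0119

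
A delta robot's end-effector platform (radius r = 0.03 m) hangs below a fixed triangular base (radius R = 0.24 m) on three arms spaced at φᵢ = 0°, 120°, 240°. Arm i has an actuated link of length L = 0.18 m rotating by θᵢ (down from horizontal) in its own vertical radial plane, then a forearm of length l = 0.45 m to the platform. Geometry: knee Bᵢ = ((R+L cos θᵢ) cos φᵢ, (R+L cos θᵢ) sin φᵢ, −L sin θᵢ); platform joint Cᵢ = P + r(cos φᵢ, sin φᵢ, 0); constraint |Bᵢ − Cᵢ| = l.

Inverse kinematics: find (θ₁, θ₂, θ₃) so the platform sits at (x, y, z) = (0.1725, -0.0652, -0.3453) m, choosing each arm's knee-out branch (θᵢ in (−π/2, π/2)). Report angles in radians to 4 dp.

rotate P by −φ1: (0.1725, -0.0652, -0.3453)
  e−x'=0.0375;  (l²−L²−(e−x')²−y'²−z²)/2L = 0.1256
  √(A²+B²)=0.3473;  θ1 = -1.4626+1.2008 ≈ -0.2618
rotate P by −φ2: (-0.1427, -0.1168, -0.3453)
  e−x'=0.3527;  (l²−L²−(e−x')²−y'²−z²)/2L = -0.2422
  √(A²+B²)=0.4936;  θ2 = -0.7748+2.0836 ≈ 1.3088
rotate P by −φ3: (-0.0298, 0.1820, -0.3453)
  A cos θ + B sin θ = C:  0.2398·cos θ + -0.3453·sin θ = -0.1104
  θ3 = atan2(B,A) + arccos(C/0.4204) = 0.8727

θ₁ = -0.2618, θ₂ = 1.3088, θ₃ = 0.8727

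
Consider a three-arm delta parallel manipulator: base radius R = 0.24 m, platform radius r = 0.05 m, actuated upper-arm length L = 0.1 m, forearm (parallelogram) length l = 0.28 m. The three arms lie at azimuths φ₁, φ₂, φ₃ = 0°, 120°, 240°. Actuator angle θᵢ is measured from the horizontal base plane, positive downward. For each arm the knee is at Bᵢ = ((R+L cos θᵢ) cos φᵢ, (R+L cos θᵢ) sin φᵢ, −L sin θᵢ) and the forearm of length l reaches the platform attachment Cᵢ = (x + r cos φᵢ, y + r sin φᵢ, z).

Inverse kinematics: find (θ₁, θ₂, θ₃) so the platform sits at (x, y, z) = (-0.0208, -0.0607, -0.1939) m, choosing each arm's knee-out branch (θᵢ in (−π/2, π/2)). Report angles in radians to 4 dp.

arm 1 (φ=0.0°): x'=-0.0208, y'=-0.0607
  A=0.2108, B=-0.1939, C=(l²−L²−A²−y'²−z²)/(2L)=-0.0866
  γ=atan2(-0.1939,0.2108)=-0.7437;  ψ=arccos(-0.3023)=1.8779;  θ1=γ+ψ≈1.1343
arm 2 (φ=120.0°): x'=-0.0422, y'=0.0484
  e−x'=0.2322;  (l²−L²−(e−x')²−y'²−z²)/2L = -0.1272
  γ=atan2(-0.1939,0.2322)=-0.6958;  ψ=arccos(-0.4205)=2.0048;  θ2=γ+ψ≈1.3089
φ3=240.0° → target in arm frame (0.0630, 0.0123)
  A=0.1270, B=-0.1939, C=(l²−L²−A²−y'²−z²)/(2L)=0.0726
  γ=atan2(-0.1939,0.1270)=-0.9908;  ψ=arccos(0.3130)=1.2524;  θ3=γ+ψ≈0.2616

θ₁ = 1.1343, θ₂ = 1.3089, θ₃ = 0.2616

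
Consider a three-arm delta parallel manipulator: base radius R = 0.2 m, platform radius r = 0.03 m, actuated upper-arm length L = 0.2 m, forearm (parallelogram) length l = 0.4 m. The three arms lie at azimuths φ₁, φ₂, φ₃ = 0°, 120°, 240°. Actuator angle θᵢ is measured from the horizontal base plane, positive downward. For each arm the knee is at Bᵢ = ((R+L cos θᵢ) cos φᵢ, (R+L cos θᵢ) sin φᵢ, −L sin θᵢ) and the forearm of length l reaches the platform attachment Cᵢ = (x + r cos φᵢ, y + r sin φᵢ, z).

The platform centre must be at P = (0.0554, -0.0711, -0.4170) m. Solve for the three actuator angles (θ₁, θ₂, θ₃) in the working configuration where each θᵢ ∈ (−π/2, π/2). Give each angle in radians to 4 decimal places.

θ₁ = 0.6980, θ₂ = 1.2217, θ₃ = 0.7851

arm 1 (φ=0.0°): x'=0.0554, y'=-0.0711
  A=0.1146, B=-0.4170, C=(l²−L²−A²−y'²−z²)/(2L)=-0.1802
  θ1 = atan2(B,A) + arccos(C/0.4325) = 0.6980
φ2=120.0° → target in arm frame (-0.0893, -0.0124)
  A=0.2593, B=-0.4170, C=(l²−L²−A²−y'²−z²)/(2L)=-0.3032
  √(A²+B²)=0.4910;  θ2 = -1.0145+2.2362 ≈ 1.2217
arm 3 (φ=240.0°): x'=0.0339, y'=0.0835
  A=0.1361, B=-0.4170, C=(l²−L²−A²−y'²−z²)/(2L)=-0.1985
  θ3 = atan2(B,A) + arccos(C/0.4387) = 0.7851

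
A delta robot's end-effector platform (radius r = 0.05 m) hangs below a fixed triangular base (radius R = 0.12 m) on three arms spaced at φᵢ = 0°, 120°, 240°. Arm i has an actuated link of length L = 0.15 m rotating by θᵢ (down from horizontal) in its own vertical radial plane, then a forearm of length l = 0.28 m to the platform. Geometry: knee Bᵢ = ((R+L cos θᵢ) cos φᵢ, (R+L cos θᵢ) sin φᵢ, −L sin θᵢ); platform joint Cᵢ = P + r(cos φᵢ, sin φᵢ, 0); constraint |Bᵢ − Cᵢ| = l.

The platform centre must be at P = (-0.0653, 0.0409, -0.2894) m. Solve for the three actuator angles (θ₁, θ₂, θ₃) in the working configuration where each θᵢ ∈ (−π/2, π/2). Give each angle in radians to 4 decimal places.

θ₁ = 0.9599, θ₂ = 0.3492, θ₃ = 0.6981

φ1=0.0° → target in arm frame (-0.0653, 0.0409)
  e−x'=0.1353;  (l²−L²−(e−x')²−y'²−z²)/2L = -0.1594
  √(A²+B²)=0.3195;  θ1 = -1.1335+2.0933 ≈ 0.9599
φ2=120.0° → target in arm frame (0.0681, 0.0361)
  A cos θ + B sin θ = C:  0.0019·cos θ + -0.2894·sin θ = -0.0972
  γ=atan2(-0.2894,0.0019)=-1.5641;  ψ=arccos(-0.3359)=1.9133;  θ2=γ+ψ≈0.3492
φ3=240.0° → target in arm frame (-0.0028, -0.0770)
  A cos θ + B sin θ = C:  0.0728·cos θ + -0.2894·sin θ = -0.1303
  √(A²+B²)=0.2984;  θ3 = -1.3245+2.0225 ≈ 0.6981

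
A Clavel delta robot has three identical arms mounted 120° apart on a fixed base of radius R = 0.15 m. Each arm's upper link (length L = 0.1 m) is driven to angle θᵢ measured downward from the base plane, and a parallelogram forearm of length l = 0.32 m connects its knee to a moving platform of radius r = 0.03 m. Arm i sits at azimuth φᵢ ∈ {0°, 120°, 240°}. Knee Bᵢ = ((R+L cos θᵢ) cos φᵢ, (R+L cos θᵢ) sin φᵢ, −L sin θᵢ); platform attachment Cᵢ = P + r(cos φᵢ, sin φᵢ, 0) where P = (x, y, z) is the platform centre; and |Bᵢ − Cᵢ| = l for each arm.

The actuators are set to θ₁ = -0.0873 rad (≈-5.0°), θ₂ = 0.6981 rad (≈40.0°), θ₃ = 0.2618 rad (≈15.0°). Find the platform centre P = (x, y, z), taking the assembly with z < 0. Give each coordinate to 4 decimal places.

φ1=0.0°: virtual centre (0.2196, 0.0000, 0.0087), radius l
arm 2 at φ=120.0°: ρ2 = 0.1966;  centre 2 = (-0.0983, 0.1703, -0.0643)
φ3=240.0°: virtual centre (-0.1083, -0.1876, -0.0259), radius l
eliminate P² terms by subtracting sphere 1 from 2 and 3
linear system: -0.6358x+0.3405y = -0.0055−-0.1460z; -0.6558x+-0.3751y = -0.0007−-0.0692z
det = 0.4619;  x = 0.0050+-0.1696z,  y = -0.0068+0.1120z
sphere 1 gives Az²+Bz+C=0 with A=1.0413, B=0.0538, C=-0.0562;  B²−4AC=0.2371;  roots -0.2596, 0.2080;  negative root z = -0.2596
x = 0.0491, y = -0.0359

(0.0491, -0.0359, -0.2596)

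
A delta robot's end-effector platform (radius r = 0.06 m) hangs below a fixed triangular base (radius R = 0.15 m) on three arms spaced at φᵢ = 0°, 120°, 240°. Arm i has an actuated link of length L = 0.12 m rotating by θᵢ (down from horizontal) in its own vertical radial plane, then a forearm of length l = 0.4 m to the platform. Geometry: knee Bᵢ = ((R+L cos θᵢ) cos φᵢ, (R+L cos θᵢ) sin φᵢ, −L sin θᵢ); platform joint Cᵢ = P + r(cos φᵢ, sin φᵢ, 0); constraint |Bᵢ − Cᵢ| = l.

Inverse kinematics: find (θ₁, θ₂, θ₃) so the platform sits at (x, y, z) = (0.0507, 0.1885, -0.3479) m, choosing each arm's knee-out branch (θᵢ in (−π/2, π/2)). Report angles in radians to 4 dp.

θ₁ = 0.2619, θ₂ = -0.1746, θ₃ = 1.2216

arm 1 (φ=0.0°): x'=0.0507, y'=0.1885
  A cos θ + B sin θ = C:  0.0393·cos θ + -0.3479·sin θ = -0.0521
  θ1 = atan2(B,A) + arccos(C/0.3501) = 0.2619
φ2=120.0° → target in arm frame (0.1379, -0.1382)
  A=-0.0479, B=-0.3479, C=(l²−L²−A²−y'²−z²)/(2L)=0.0133
  √(A²+B²)=0.3512;  θ2 = -1.7076+1.5330 ≈ -0.1746
φ3=240.0° → target in arm frame (-0.1886, -0.0503)
  e−x'=0.2786;  (l²−L²−(e−x')²−y'²−z²)/2L = -0.2316
  γ=atan2(-0.3479,0.2786)=-0.8956;  ψ=arccos(-0.5196)=2.1172;  θ3=γ+ψ≈1.2216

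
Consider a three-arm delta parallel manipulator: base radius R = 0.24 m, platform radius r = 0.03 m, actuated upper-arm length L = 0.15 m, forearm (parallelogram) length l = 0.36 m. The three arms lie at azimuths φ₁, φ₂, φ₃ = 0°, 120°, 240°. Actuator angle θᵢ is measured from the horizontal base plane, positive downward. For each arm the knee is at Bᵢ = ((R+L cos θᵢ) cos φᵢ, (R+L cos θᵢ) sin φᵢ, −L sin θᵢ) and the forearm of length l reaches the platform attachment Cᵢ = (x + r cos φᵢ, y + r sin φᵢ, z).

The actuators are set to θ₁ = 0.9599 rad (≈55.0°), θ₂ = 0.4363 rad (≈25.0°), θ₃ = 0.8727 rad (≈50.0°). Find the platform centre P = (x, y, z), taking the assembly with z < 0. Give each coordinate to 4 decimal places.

φ1=0.0°: virtual centre (0.2960, 0.0000, -0.1229), radius l
φ2=120.0°: virtual centre (-0.1730, 0.2996, -0.0634), radius l
φ3=240.0°: virtual centre (-0.1532, -0.2654, -0.1149), radius l
subtract pairs → two planes through P
[-0.9380 0.5992 0.1190]·P = 0.0210;  [-0.8985 -0.5307 0.0159]·P = 0.0044
Cramer: x(z) = -0.0133+0.0701z;  y(z) = 0.0142-0.0887z
into |P−S₁|² = l²: 1.0128z² + 0.1998z + -0.0186 = 0;  Δ = 0.1154;  z = -0.2664 or 0.0691 → z<0 root = -0.2664
x = -0.0319, y = 0.0379

(-0.0319, 0.0379, -0.2664)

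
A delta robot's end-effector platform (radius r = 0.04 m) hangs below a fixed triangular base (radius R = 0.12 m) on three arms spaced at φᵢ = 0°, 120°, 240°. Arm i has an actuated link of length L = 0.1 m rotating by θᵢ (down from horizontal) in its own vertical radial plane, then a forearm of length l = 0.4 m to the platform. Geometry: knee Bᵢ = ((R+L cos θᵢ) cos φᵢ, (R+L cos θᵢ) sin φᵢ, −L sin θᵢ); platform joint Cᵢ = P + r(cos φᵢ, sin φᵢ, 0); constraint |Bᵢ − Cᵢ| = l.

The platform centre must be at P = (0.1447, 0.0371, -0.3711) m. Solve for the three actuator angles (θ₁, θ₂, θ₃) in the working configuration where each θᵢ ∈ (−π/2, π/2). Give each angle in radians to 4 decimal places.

rotate P by −φ1: (0.1447, 0.0371, -0.3711)
  A cos θ + B sin θ = C:  -0.0647·cos θ + -0.3711·sin θ = 0.0336
  θ1 = atan2(B,A) + arccos(C/0.3767) = -0.2620
rotate P by −φ2: (-0.0402, -0.1439, -0.3711)
  A cos θ + B sin θ = C:  0.1202·cos θ + -0.3711·sin θ = -0.1143
  √(A²+B²)=0.3901;  θ2 = -1.2575+1.8682 ≈ 0.6107
φ3=240.0° → target in arm frame (-0.1045, 0.1068)
  A=0.1845, B=-0.3711, C=(l²−L²−A²−y'²−z²)/(2L)=-0.1657
  √(A²+B²)=0.4144;  θ3 = -1.1095+1.9822 ≈ 0.8728

θ₁ = -0.2620, θ₂ = 0.6107, θ₃ = 0.8728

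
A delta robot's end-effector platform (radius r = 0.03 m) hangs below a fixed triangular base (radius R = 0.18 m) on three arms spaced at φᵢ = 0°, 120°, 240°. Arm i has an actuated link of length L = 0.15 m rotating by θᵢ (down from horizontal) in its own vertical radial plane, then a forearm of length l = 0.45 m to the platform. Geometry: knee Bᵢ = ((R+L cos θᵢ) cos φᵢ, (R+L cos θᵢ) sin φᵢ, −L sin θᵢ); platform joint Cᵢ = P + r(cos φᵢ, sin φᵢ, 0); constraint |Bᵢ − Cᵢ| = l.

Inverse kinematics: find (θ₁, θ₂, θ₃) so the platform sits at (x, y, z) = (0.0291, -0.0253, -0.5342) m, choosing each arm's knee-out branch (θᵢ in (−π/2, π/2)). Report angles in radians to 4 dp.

θ₁ = 1.0469, θ₂ = 1.3087, θ₃ = 1.1344

arm 1 (φ=0.0°): x'=0.0291, y'=-0.0253
  A=0.1209, B=-0.5342, C=(l²−L²−A²−y'²−z²)/(2L)=-0.4021
  √(A²+B²)=0.5477;  θ1 = -1.3482+2.3952 ≈ 1.0469
arm 2 (φ=120.0°): x'=-0.0365, y'=-0.0126
  A=0.1865, B=-0.5342, C=(l²−L²−A²−y'²−z²)/(2L)=-0.4676
  θ2 = atan2(B,A) + arccos(C/0.5658) = 1.3087
arm 3 (φ=240.0°): x'=0.0074, y'=0.0379
  e−x'=0.1426;  (l²−L²−(e−x')²−y'²−z²)/2L = -0.4238
  √(A²+B²)=0.5529;  θ3 = -1.3099+2.4442 ≈ 1.1344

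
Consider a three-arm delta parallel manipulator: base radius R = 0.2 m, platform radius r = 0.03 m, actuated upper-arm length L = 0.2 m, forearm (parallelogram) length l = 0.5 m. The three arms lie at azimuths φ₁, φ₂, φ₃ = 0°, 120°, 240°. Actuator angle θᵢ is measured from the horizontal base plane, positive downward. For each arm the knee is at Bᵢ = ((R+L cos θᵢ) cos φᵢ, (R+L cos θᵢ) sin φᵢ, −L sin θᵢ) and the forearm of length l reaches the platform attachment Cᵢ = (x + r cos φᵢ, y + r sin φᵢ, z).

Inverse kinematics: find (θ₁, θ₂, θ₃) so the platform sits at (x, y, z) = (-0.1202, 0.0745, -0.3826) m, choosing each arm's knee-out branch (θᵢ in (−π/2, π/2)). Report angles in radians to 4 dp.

rotate P by −φ1: (-0.1202, 0.0745, -0.3826)
  A cos θ + B sin θ = C:  0.2902·cos θ + -0.3826·sin θ = -0.0654
  √(A²+B²)=0.4802;  θ1 = -0.9219+1.7074 ≈ 0.7855
arm 2 (φ=120.0°): x'=0.1246, y'=0.0668
  A=0.0454, B=-0.3826, C=(l²−L²−A²−y'²−z²)/(2L)=0.1427
  θ2 = atan2(B,A) + arccos(C/0.3853) = -0.2614
arm 3 (φ=240.0°): x'=-0.0044, y'=-0.1413
  A=0.1744, B=-0.3826, C=(l²−L²−A²−y'²−z²)/(2L)=0.0330
  γ=atan2(-0.3826,0.1744)=-1.1431;  ψ=arccos(0.0786)=1.4921;  θ3=γ+ψ≈0.3491

θ₁ = 0.7855, θ₂ = -0.2614, θ₃ = 0.3491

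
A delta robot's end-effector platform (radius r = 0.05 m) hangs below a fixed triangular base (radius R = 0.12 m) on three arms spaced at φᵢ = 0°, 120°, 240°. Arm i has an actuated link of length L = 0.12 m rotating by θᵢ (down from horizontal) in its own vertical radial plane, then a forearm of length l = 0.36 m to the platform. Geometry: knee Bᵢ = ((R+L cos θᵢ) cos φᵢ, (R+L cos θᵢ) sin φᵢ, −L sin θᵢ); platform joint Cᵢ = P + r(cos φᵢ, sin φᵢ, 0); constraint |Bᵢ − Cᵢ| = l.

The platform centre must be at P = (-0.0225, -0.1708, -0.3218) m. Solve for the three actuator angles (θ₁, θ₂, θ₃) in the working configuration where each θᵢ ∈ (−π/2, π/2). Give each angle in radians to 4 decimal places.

φ1=0.0° → target in arm frame (-0.0225, -0.1708)
  e−x'=0.0925;  (l²−L²−(e−x')²−y'²−z²)/2L = -0.1087
  √(A²+B²)=0.3348;  θ1 = -1.2909+1.9014 ≈ 0.6105
arm 2 (φ=120.0°): x'=-0.1367, y'=0.1049
  A=0.2067, B=-0.3218, C=(l²−L²−A²−y'²−z²)/(2L)=-0.1753
  γ=atan2(-0.3218,0.2067)=-0.9999;  ψ=arccos(-0.4583)=2.0469;  θ2=γ+ψ≈1.0470
rotate P by −φ3: (0.1592, 0.0659, -0.3218)
  e−x'=-0.0892;  (l²−L²−(e−x')²−y'²−z²)/2L = -0.0027
  θ3 = atan2(B,A) + arccos(C/0.3339) = -0.2622

θ₁ = 0.6105, θ₂ = 1.0470, θ₃ = -0.2622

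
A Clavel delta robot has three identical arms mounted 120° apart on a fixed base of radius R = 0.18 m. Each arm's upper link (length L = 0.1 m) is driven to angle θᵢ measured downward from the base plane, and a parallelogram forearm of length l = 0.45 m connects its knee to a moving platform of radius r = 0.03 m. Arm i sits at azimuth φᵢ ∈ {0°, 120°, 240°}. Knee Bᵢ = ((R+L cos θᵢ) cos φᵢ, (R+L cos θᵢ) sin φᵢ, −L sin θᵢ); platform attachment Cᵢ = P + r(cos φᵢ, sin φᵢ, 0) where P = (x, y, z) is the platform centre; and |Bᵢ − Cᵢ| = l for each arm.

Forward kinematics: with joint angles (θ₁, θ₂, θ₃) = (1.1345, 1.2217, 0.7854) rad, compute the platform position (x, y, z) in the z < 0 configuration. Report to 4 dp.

(-0.0164, -0.0470, -0.4865)

centre 1 = (0.1923·cos0.0°, 0.1923·sin0.0°, -0.0906) = (0.1923, 0.0000, -0.0906)
centre 2 = (0.1842·cos120.0°, 0.1842·sin120.0°, -0.0940) = (-0.0921, 0.1595, -0.0940)
φ3=240.0°: virtual centre (-0.1104, -0.1911, -0.0707), radius l
subtract pairs → two planes through P
plane₁₂: -0.5687x+0.3191y+-0.0067z = -0.0024
Cramer: x(z) = -0.0044+0.0248z;  y(z) = -0.0154+0.0650z
into |P−centre ₁|² = l²: 1.0048z² + 0.1695z + -0.1554 = 0;  Δ = 0.6533;  z = -0.4865 or 0.3178 → z<0 root = -0.4865
x = -0.0164, y = -0.0470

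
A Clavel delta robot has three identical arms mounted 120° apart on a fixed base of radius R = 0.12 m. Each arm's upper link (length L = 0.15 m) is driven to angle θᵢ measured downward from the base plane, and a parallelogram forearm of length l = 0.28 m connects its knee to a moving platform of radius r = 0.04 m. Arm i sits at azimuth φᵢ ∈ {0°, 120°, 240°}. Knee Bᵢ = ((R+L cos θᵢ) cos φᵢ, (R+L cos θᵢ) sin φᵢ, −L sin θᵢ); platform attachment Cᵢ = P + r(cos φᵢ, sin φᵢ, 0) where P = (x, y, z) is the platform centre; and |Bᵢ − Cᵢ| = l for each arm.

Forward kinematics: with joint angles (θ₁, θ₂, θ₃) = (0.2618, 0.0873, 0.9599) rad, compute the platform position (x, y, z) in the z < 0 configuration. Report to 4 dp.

φ1=0.0°: virtual centre (0.2249, 0.0000, -0.0388), radius l
φ2=120.0°: virtual centre (-0.1147, 0.1987, -0.0131), radius l
arm 3 at φ=240.0°: (R−r)+L cos θ3 = 0.1660;  centre 3 = (-0.0830, -0.1438, -0.1229)
|centre ₂|²−|centre ₁|² = 0.0007;  |centre ₃|²−|centre ₁|² = -0.0094
linear system: -0.6792x+0.3974y = 0.0007−0.0515z; -0.6158x+-0.2876y = -0.0094−-0.1681z
Cramer: x(z) = 0.0080-0.1181z;  y(z) = 0.0155-0.3315z
into |P−centre ₁|² = l²: 1.1239z² + 0.1186z + -0.0296 = 0;  Δ = 0.1472;  z = -0.2235 or 0.1180 → z<0 root = -0.2235
x = 0.0344, y = 0.0896

(0.0344, 0.0896, -0.2235)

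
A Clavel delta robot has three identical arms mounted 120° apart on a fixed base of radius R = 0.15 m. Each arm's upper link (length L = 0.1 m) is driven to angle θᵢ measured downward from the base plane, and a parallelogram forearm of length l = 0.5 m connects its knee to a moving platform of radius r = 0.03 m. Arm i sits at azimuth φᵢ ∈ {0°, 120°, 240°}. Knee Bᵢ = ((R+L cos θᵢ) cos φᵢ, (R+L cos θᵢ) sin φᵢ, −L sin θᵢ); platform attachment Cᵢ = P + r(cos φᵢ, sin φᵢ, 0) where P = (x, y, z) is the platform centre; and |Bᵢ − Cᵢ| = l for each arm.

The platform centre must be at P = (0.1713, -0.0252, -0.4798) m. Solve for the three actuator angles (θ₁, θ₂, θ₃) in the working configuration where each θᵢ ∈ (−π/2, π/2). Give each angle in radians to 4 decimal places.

θ₁ = -0.1742, θ₂ = 1.0475, θ₃ = 0.8730

arm 1 (φ=0.0°): x'=0.1713, y'=-0.0252
  A cos θ + B sin θ = C:  -0.0513·cos θ + -0.4798·sin θ = 0.0326
  γ=atan2(-0.4798,-0.0513)=-1.6773;  ψ=arccos(0.0676)=1.5031;  θ1=γ+ψ≈-0.1742
rotate P by −φ2: (-0.1075, -0.1358, -0.4798)
  e−x'=0.2275;  (l²−L²−(e−x')²−y'²−z²)/2L = -0.3019
  γ=atan2(-0.4798,0.2275)=-1.1281;  ψ=arccos(-0.5686)=2.1756;  θ2=γ+ψ≈1.0475
φ3=240.0° → target in arm frame (-0.0638, 0.1610)
  A cos θ + B sin θ = C:  0.1838·cos θ + -0.4798·sin θ = -0.2495
  √(A²+B²)=0.5138;  θ3 = -1.2049+2.0779 ≈ 0.8730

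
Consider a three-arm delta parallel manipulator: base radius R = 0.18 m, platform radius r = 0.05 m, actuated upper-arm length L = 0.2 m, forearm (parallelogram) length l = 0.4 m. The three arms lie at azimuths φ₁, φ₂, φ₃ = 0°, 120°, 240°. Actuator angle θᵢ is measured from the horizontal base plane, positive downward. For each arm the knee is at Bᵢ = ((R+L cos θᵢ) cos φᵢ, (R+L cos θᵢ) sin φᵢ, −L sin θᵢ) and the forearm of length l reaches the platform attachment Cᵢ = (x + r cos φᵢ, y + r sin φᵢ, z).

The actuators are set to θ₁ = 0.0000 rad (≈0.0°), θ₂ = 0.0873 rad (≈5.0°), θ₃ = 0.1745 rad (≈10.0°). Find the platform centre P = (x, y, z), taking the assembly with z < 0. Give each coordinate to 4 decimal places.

φ1=0.0°: virtual centre (0.3300, 0.0000, 0.0000), radius l
arm 2 at φ=120.0°: (R−r)+L cos θ2 = 0.3292;  O2 = (-0.1646, 0.2851, -0.0174)
φ3=240.0°: virtual centre (-0.1635, -0.2832, -0.0347), radius l
|O₂|²−|O₁|² = -0.0002;  |O₃|²−|O₁|² = -0.0008
linear system: -0.9892x+0.5703y = -0.0002−-0.0349z; -0.9870x+-0.5663y = -0.0008−-0.0694z
Cramer: x(z) = 0.0005-0.0529z;  y(z) = 0.0005-0.0305z
quadratic in z: (1.0037)z²+(0.0348)z+(-0.0514)=0, √Δ=0.4557 → z ∈ {-0.2444, 0.2097}; z = -0.2444 (taking z<0)
x = 0.0134, y = 0.0080

(0.0134, 0.0080, -0.2444)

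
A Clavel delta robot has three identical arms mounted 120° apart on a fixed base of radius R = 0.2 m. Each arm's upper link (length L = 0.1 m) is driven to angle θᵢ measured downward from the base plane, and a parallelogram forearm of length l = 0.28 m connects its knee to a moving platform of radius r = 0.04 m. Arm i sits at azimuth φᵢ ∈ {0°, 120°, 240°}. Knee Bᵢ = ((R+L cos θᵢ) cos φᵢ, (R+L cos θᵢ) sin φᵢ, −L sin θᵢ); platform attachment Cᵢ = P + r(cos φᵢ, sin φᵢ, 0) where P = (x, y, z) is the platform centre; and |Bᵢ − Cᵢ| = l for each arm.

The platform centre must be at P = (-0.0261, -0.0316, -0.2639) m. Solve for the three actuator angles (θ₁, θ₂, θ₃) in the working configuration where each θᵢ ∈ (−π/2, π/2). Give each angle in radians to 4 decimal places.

θ₁ = 1.2219, θ₂ = 1.1345, θ₃ = 0.6979

rotate P by −φ1: (-0.0261, -0.0316, -0.2639)
  A=0.1861, B=-0.2639, C=(l²−L²−A²−y'²−z²)/(2L)=-0.1844
  θ1 = atan2(B,A) + arccos(C/0.3229) = 1.2219
rotate P by −φ2: (-0.0143, 0.0384, -0.2639)
  A=0.1743, B=-0.2639, C=(l²−L²−A²−y'²−z²)/(2L)=-0.1655
  θ2 = atan2(B,A) + arccos(C/0.3163) = 1.1345
rotate P by −φ3: (0.0404, -0.0068, -0.2639)
  A=0.1196, B=-0.2639, C=(l²−L²−A²−y'²−z²)/(2L)=-0.0779
  θ3 = atan2(B,A) + arccos(C/0.2897) = 0.6979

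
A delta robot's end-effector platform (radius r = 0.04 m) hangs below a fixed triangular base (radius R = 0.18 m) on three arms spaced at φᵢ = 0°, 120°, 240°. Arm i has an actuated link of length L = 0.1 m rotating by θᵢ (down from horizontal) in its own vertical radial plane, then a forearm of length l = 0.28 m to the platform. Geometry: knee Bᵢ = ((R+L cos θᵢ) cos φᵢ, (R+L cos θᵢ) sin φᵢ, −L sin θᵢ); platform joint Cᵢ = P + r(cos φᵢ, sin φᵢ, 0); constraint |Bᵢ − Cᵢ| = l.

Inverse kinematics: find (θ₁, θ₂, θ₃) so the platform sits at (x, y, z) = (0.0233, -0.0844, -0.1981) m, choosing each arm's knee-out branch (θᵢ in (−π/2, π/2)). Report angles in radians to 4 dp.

φ1=0.0° → target in arm frame (0.0233, -0.0844)
  A=0.1167, B=-0.1981, C=(l²−L²−A²−y'²−z²)/(2L)=0.0421
  γ=atan2(-0.1981,0.1167)=-1.0384;  ψ=arccos(0.1830)=1.3868;  θ1=γ+ψ≈0.3483
φ2=120.0° → target in arm frame (-0.0847, 0.0220)
  e−x'=0.2247;  (l²−L²−(e−x')²−y'²−z²)/2L = -0.1092
  γ=atan2(-0.1981,0.2247)=-0.7225;  ψ=arccos(-0.3645)=1.9439;  θ2=γ+ψ≈1.2214
φ3=240.0° → target in arm frame (0.0614, 0.0624)
  e−x'=0.0786;  (l²−L²−(e−x')²−y'²−z²)/2L = 0.0955
  √(A²+B²)=0.2131;  θ3 = -1.1933+1.1063 ≈ -0.0870

θ₁ = 0.3483, θ₂ = 1.2214, θ₃ = -0.0870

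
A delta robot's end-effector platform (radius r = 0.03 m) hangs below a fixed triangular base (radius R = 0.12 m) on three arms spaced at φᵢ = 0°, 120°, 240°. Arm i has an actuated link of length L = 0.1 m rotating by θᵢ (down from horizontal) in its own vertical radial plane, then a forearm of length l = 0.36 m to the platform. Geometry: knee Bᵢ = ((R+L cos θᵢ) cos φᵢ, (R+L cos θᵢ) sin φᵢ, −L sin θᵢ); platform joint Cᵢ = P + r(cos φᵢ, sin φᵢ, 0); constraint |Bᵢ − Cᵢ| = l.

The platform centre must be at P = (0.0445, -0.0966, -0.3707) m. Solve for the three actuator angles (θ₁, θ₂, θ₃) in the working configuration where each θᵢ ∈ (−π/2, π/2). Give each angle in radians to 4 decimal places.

rotate P by −φ1: (0.0445, -0.0966, -0.3707)
  e−x'=0.0455;  (l²−L²−(e−x')²−y'²−z²)/2L = -0.1461
  θ1 = atan2(B,A) + arccos(C/0.3735) = 0.5241
arm 2 (φ=120.0°): x'=-0.1059, y'=0.0098
  A=0.1959, B=-0.3707, C=(l²−L²−A²−y'²−z²)/(2L)=-0.2815
  γ=atan2(-0.3707,0.1959)=-1.0846;  ψ=arccos(-0.6713)=2.3068;  θ2=γ+ψ≈1.2221
φ3=240.0° → target in arm frame (0.0614, 0.0868)
  A=0.0286, B=-0.3707, C=(l²−L²−A²−y'²−z²)/(2L)=-0.1309
  √(A²+B²)=0.3718;  θ3 = -1.4938+1.9305 ≈ 0.4367

θ₁ = 0.5241, θ₂ = 1.2221, θ₃ = 0.4367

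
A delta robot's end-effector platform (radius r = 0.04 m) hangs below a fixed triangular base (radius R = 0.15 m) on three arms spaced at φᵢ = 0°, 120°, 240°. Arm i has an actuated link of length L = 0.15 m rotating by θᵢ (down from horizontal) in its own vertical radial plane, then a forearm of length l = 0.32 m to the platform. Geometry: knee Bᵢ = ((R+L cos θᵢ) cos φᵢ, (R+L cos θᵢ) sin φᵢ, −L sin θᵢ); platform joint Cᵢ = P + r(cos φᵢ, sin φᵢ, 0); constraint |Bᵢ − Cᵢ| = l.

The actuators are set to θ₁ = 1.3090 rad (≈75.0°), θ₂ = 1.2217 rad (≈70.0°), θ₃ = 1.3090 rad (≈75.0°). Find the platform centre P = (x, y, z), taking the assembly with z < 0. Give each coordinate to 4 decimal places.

(-0.0065, 0.0112, -0.4245)

φ1=0.0°: virtual centre (0.1488, 0.0000, -0.1449), radius l
φ2=120.0°: virtual centre (-0.0807, 0.1397, -0.1410), radius l
centre 3 = (0.1488·cos240.0°, 0.1488·sin240.0°, -0.1449) = (-0.0744, -0.1289, -0.1449)
|centre ₂|²−|centre ₁|² = 0.0027;  |centre ₃|²−|centre ₁|² = 0.0000
plane₁₂: -0.4590x+0.2794y+0.0079z = 0.0027
Cramer: x(z) = -0.0029+0.0084z;  y(z) = 0.0050-0.0145z
quadratic in z: (1.0003)z²+(0.2871)z+(-0.0584)=0, √Δ=0.5621 → z ∈ {-0.4245, 0.1374}; z = -0.4245 (taking z<0)
x = -0.0065, y = 0.0112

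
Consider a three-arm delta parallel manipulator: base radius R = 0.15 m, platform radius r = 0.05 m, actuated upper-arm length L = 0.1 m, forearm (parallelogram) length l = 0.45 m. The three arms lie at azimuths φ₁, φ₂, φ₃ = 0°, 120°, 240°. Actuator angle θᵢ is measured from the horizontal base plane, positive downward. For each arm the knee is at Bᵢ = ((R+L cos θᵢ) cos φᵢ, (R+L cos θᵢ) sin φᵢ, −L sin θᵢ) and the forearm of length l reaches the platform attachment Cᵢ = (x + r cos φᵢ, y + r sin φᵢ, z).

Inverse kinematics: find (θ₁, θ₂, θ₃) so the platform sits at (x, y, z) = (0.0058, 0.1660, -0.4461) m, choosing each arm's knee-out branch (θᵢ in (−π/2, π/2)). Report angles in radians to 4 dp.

φ1=0.0° → target in arm frame (0.0058, 0.1660)
  A=0.0942, B=-0.4461, C=(l²−L²−A²−y'²−z²)/(2L)=-0.2147
  θ1 = atan2(B,A) + arccos(C/0.4559) = 0.6984
rotate P by −φ2: (0.1409, -0.0880, -0.4461)
  A=-0.0409, B=-0.4461, C=(l²−L²−A²−y'²−z²)/(2L)=-0.0796
  γ=atan2(-0.4461,-0.0409)=-1.6621;  ψ=arccos(-0.1777)=1.7495;  θ2=γ+ψ≈0.0873
rotate P by −φ3: (-0.1467, -0.0780, -0.4461)
  A cos θ + B sin θ = C:  0.2467·cos θ + -0.4461·sin θ = -0.3671
  γ=atan2(-0.4461,0.2467)=-1.0657;  ψ=arccos(-0.7202)=2.3749;  θ3=γ+ψ≈1.3092

θ₁ = 0.6984, θ₂ = 0.0873, θ₃ = 1.3092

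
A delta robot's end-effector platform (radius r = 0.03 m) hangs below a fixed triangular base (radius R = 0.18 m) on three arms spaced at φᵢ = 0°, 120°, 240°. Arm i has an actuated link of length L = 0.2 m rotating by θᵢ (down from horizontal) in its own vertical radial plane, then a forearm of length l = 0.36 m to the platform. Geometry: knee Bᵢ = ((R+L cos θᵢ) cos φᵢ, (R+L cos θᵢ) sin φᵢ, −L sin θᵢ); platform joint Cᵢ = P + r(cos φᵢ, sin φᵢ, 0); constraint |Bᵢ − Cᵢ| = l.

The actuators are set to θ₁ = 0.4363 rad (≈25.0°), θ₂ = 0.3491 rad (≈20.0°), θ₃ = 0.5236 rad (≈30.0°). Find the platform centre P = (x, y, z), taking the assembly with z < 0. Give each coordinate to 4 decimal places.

(0.0003, 0.0163, -0.2252)

arm 1 at φ=0.0°: ρ1 = 0.3313;  centre 1 = (0.3313, 0.0000, -0.0845)
arm 2 at φ=120.0°: ρ2 = 0.3379;  centre 2 = (-0.1690, 0.2927, -0.0684)
φ3=240.0°: virtual centre (-0.1616, -0.2799, -0.1000), radius l
|centre ₂|²−|centre ₁|² = 0.0020;  |centre ₃|²−|centre ₁|² = -0.0024
plane₁₂: -1.0005x+0.5853y+0.0322z = 0.0020
det = 1.1370;  x = 0.0003+-0.0001z,  y = 0.0039+-0.0552z
sphere 1 gives Az²+Bz+C=0 with A=1.0030, B=0.1687, C=-0.0129;  B²−4AC=0.0801;  roots -0.2252, 0.0570;  negative root z = -0.2252
x = 0.0003, y = 0.0163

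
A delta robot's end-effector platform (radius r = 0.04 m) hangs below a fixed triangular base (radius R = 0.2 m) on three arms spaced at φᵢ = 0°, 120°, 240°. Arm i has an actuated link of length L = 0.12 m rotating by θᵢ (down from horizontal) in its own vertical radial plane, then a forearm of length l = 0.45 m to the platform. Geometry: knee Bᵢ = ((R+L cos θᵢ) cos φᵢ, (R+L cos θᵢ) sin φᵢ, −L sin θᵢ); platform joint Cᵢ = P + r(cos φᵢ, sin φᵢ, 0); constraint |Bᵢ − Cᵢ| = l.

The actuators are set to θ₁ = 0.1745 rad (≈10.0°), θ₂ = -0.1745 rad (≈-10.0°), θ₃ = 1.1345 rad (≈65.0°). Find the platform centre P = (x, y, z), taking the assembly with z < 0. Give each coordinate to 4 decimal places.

arm 1 at φ=0.0°: ρ1 = 0.2782;  O1 = (0.2782, 0.0000, -0.0208)
arm 2 at φ=120.0°: ρ2 = 0.2782;  O2 = (-0.1391, 0.2409, 0.0208)
O3 = (0.2107·cos240.0°, 0.2107·sin240.0°, -0.1088) = (-0.1054, -0.1825, -0.1088)
|O₂|²−|O₁|² = 0.0000;  |O₃|²−|O₁|² = -0.0216
plane₁₂: -0.8345x+0.4818y+0.0833z = 0.0000
Cramer: x(z) = 0.0154-0.0806z;  y(z) = 0.0267-0.3125z
sphere 1 gives Az²+Bz+C=0 with A=1.1041, B=0.0673, C=-0.1323;  B²−4AC=0.5889;  roots -0.3780, 0.3170;  negative root z = -0.3780
x = 0.0459, y = 0.1448

(0.0459, 0.1448, -0.3780)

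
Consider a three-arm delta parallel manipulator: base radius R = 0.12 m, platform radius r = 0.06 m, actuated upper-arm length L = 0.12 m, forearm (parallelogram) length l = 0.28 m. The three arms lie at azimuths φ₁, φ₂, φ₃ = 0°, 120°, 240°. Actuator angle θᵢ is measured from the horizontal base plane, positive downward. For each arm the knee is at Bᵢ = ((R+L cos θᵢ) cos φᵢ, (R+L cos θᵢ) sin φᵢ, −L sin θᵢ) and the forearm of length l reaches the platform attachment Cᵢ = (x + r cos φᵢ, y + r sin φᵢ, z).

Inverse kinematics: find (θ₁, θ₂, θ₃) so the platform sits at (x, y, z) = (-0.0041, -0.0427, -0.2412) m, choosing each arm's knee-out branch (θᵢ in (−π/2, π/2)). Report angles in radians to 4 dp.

arm 1 (φ=0.0°): x'=-0.0041, y'=-0.0427
  A=0.0641, B=-0.2412, C=(l²−L²−A²−y'²−z²)/(2L)=-0.0005
  γ=atan2(-0.2412,0.0641)=-1.3110;  ψ=arccos(-0.0018)=1.5726;  θ1=γ+ψ≈0.2616
rotate P by −φ2: (-0.0349, 0.0249, -0.2412)
  e−x'=0.0949;  (l²−L²−(e−x')²−y'²−z²)/2L = -0.0159
  γ=atan2(-0.2412,0.0949)=-1.1958;  ψ=arccos(-0.0612)=1.6321;  θ2=γ+ψ≈0.4362
φ3=240.0° → target in arm frame (0.0390, 0.0178)
  A=0.0210, B=-0.2412, C=(l²−L²−A²−y'²−z²)/(2L)=0.0211
  γ=atan2(-0.2412,0.0210)=-1.4841;  ψ=arccos(0.0872)=1.4835;  θ3=γ+ψ≈-0.0006

θ₁ = 0.2616, θ₂ = 0.4362, θ₃ = -0.0006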